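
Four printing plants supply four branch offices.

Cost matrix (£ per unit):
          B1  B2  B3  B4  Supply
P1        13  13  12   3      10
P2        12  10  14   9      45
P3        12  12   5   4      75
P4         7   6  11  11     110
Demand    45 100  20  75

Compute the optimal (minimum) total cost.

One minimum-cost allocation:
  P1 to B4: 10 × £3 = £30
  P2 to B2: 35 × £10 = £350
  P2 to B4: 10 × £9 = £90
  P3 to B3: 20 × £5 = £100
  P3 to B4: 55 × £4 = £220
  P4 to B1: 45 × £7 = £315
  P4 to B2: 65 × £6 = £390
Total = 30 + 350 + 90 + 100 + 220 + 315 + 390 = £1495.

1495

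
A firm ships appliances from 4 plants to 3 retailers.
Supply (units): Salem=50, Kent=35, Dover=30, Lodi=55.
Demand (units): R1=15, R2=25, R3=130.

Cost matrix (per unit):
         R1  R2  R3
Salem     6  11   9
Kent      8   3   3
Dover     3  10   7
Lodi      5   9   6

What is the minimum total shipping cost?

An optimal shipping plan:
  Salem to R3: 50 × 9 = 450
  Kent to R2: 25 × 3 = 75
  Kent to R3: 10 × 3 = 30
  Dover to R1: 15 × 3 = 45
  Dover to R3: 15 × 7 = 105
  Lodi to R3: 55 × 6 = 330
Total = 450 + 75 + 30 + 45 + 105 + 330 = 1035.
(Supply check: Salem ships 50; Kent ships 35; Dover ships 30; Lodi ships 55.)

1035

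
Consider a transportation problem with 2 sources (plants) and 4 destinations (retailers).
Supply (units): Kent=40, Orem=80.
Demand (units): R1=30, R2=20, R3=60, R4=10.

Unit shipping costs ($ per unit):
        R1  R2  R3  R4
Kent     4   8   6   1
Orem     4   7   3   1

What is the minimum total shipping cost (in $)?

450

An optimal shipping plan:
  Kent–R1: 30 × $4 = $120
  Kent–R4: 10 × $1 = $10
  Orem–R2: 20 × $7 = $140
  Orem–R3: 60 × $3 = $180
Total = 120 + 10 + 140 + 180 = $450.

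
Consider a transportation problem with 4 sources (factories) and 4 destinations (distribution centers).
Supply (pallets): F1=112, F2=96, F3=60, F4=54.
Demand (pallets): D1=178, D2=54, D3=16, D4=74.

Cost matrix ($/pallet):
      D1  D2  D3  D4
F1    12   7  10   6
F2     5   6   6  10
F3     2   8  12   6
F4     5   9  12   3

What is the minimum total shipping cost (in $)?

1580

One minimum-cost allocation:
  F1–D2: 54 × $7 = $378
  F1–D4: 58 × $6 = $348
  F2–D1: 80 × $5 = $400
  F2–D3: 16 × $6 = $96
  F3–D1: 60 × $2 = $120
  F4–D1: 38 × $5 = $190
  F4–D4: 16 × $3 = $48
Total = 378 + 348 + 400 + 96 + 120 + 190 + 48 = $1580.
(Supply check: F1 ships 112; F2 ships 96; F3 ships 60; F4 ships 54.)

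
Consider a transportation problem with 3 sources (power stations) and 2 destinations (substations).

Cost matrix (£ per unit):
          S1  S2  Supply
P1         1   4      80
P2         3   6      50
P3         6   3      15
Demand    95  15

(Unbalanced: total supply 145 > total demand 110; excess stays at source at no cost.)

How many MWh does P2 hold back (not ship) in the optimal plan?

Minimum-cost shipments:
  P1→S1: 80 MWh
  P2→S1: 15 MWh
  P3→S2: 15 MWh
Total cost = £170.
P2 ships 15 of its 50, leaving 35.

35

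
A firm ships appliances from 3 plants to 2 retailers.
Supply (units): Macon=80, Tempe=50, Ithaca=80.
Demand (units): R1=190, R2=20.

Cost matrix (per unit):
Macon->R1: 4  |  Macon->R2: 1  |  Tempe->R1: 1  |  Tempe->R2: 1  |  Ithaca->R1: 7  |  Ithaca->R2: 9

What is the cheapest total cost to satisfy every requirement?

An optimal shipping plan:
  Macon to R1: 60 × 4 = 240
  Macon to R2: 20 × 1 = 20
  Tempe to R1: 50 × 1 = 50
  Ithaca to R1: 80 × 7 = 560
Total = 240 + 20 + 50 + 560 = 870.
(Supply check: Macon ships 80; Tempe ships 50; Ithaca ships 80.)

870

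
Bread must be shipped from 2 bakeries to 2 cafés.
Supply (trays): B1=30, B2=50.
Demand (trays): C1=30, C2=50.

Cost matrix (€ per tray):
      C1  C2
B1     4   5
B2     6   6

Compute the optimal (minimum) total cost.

420

A cheapest plan:
  B1 to C1: 30 × €4 = €120
  B2 to C2: 50 × €6 = €300
Total = 120 + 300 = €420.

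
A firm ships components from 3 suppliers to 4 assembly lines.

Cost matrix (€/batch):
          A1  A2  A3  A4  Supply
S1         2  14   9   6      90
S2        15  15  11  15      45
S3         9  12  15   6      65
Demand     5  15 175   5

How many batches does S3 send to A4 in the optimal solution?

The minimum-cost plan:
  S1 to A1: 5 × €2 = €10
  S1 to A3: 85 × €9 = €765
  S2 to A3: 45 × €11 = €495
  S3 to A2: 15 × €12 = €180
  S3 to A3: 45 × €15 = €675
  S3 to A4: 5 × €6 = €30
Total cost = €2155.
So S3→A4 carries 5 batches.

5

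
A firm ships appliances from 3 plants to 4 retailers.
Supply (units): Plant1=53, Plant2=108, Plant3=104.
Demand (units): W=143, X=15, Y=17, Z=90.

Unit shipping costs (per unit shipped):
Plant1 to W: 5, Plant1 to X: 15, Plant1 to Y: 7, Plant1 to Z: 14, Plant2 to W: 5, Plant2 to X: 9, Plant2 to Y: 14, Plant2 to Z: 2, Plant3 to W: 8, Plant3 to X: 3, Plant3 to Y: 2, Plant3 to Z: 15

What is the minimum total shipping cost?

1190

Optimal allocation:
  Plant1->W: 53 × 5 = 265
  Plant2->W: 18 × 5 = 90
  Plant2->Z: 90 × 2 = 180
  Plant3->W: 72 × 8 = 576
  Plant3->X: 15 × 3 = 45
  Plant3->Y: 17 × 2 = 34
Total = 265 + 90 + 180 + 576 + 45 + 34 = 1190.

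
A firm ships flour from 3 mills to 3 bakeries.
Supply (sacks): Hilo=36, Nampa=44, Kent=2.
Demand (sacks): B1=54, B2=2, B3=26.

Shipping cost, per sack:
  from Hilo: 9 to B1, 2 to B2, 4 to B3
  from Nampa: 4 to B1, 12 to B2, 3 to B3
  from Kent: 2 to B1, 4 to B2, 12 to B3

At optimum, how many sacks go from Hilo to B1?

8

Solving gives:
  Hilo to B1: 8 sacks
  Hilo to B2: 2 sacks
  Hilo to B3: 26 sacks
  Nampa to B1: 44 sacks
  Kent to B1: 2 sacks
Total cost = 360.
So Hilo→B1 carries 8 sacks.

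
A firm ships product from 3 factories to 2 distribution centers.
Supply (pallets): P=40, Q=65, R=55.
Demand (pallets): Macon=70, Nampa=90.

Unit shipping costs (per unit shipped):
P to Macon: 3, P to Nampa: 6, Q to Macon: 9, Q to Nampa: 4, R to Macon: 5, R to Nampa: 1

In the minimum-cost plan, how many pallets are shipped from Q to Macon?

The minimum-cost plan:
  P–Macon: 40 × 3 = 120
  Q–Nampa: 65 × 4 = 260
  R–Macon: 30 × 5 = 150
  R–Nampa: 25 × 1 = 25
Total cost = 555.
The route Q→Macon is not used.

0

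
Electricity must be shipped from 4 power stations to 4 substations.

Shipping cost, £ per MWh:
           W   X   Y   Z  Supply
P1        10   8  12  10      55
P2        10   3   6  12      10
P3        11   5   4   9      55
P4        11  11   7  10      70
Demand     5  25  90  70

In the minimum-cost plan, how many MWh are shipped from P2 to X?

10

The minimum-cost plan:
  P1->W: 5 × £10 = £50
  P1->X: 15 × £8 = £120
  P1->Z: 35 × £10 = £350
  P2->X: 10 × £3 = £30
  P3->Y: 55 × £4 = £220
  P4->Y: 35 × £7 = £245
  P4->Z: 35 × £10 = £350
Total cost = £1365.
So P2→X carries 10 MWh.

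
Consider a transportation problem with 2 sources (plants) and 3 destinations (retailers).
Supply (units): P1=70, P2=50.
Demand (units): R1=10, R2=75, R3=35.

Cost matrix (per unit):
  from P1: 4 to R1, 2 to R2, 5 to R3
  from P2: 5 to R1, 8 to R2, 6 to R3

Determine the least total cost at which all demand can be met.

Optimal allocation:
  P1→R2: 70 × 2 = 140
  P2→R1: 10 × 5 = 50
  P2→R2: 5 × 8 = 40
  P2→R3: 35 × 6 = 210
Total = 140 + 50 + 40 + 210 = 440.
(Supply check: P1 ships 70; P2 ships 50.)

440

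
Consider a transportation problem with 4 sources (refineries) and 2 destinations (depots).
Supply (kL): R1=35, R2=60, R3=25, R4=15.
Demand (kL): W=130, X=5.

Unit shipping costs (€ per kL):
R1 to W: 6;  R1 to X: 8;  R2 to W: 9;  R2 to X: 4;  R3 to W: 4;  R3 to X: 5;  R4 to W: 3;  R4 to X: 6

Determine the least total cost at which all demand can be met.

An optimal shipping plan:
  R1–W: 35 × €6 = €210
  R2–W: 55 × €9 = €495
  R2–X: 5 × €4 = €20
  R3–W: 25 × €4 = €100
  R4–W: 15 × €3 = €45
Total = 210 + 495 + 20 + 100 + 45 = €870.

870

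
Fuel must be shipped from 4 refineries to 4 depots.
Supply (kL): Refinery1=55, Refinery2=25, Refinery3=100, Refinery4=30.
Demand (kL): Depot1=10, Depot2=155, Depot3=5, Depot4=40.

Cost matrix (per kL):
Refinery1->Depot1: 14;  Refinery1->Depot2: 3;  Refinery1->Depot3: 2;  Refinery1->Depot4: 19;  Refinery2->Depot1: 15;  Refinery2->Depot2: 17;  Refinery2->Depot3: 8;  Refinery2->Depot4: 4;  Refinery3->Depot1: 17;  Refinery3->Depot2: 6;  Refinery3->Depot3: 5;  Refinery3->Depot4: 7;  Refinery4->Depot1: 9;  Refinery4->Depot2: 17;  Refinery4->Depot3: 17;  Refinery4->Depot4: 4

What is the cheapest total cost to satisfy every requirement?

1055

A cheapest plan:
  Refinery1 to Depot2: 55 × 3 = 165
  Refinery2 to Depot3: 5 × 8 = 40
  Refinery2 to Depot4: 20 × 4 = 80
  Refinery3 to Depot2: 100 × 6 = 600
  Refinery4 to Depot1: 10 × 9 = 90
  Refinery4 to Depot4: 20 × 4 = 80
Total = 165 + 40 + 80 + 600 + 90 + 80 = 1055.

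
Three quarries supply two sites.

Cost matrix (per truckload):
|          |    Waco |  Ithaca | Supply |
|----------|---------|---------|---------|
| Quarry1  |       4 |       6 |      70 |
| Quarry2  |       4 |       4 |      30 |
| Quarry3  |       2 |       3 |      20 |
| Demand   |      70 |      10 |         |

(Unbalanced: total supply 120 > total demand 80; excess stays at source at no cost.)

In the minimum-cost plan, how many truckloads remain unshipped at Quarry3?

0

An optimal plan:
  Quarry1–Waco: 30 × 4 = 120
  Quarry2–Waco: 20 × 4 = 80
  Quarry2–Ithaca: 10 × 4 = 40
  Quarry3–Waco: 20 × 2 = 40
Total cost = 280.
Quarry3 ships 20 of its 20, leaving 0.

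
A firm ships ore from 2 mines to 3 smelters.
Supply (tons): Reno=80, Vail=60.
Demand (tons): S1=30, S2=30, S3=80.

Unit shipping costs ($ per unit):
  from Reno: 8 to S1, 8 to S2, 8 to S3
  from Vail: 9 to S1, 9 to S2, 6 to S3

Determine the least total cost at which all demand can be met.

One minimum-cost allocation:
  Reno–S1: 30 × $8 = $240
  Reno–S2: 30 × $8 = $240
  Reno–S3: 20 × $8 = $160
  Vail–S3: 60 × $6 = $360
Total = 240 + 240 + 160 + 360 = $1000.

1000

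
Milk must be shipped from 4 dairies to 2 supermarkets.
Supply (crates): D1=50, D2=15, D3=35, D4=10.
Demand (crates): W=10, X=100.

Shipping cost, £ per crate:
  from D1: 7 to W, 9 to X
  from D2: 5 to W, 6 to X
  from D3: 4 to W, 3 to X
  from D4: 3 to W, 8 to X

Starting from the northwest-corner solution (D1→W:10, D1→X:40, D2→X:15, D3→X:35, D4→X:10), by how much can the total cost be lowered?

Current plan cost = 10·7 + 40·9 + 15·6 + 35·3 + 10·8 = £705.
Optimal plan:
  D1→X: 50 × £9 = £450
  D2→X: 15 × £6 = £90
  D3→X: 35 × £3 = £105
  D4→W: 10 × £3 = £30
Optimal cost = £675.
Saving = 705 − 675 = £30.

30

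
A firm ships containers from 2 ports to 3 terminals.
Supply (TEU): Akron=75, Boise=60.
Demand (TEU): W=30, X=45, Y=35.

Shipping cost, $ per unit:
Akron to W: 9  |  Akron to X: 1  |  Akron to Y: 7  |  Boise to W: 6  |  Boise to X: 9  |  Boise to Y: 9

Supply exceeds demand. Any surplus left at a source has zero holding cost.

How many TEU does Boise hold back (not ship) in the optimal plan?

25

An optimal plan:
  Akron to X: 45 TEU
  Akron to Y: 30 TEU
  Boise to W: 30 TEU
  Boise to Y: 5 TEU
Total cost = $480.
Boise ships 35 of its 60, leaving 25.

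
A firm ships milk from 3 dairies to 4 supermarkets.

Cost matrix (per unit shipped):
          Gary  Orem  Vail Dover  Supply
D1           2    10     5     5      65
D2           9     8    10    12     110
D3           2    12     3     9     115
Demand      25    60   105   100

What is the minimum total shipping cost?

1695

Optimal allocation:
  D1->Dover: 65 crates
  D2->Gary: 15 crates
  D2->Orem: 60 crates
  D2->Dover: 35 crates
  D3->Gary: 10 crates
  D3->Vail: 105 crates
Total cost = 1695.
(Supply check: D1 ships 65; D2 ships 110; D3 ships 115.)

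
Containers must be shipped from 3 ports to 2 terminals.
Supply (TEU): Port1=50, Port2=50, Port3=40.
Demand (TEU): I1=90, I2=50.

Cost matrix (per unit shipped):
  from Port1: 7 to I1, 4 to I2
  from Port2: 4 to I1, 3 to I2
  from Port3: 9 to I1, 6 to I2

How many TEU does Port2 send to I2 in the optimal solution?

0

Optimal shipments:
  Port1→I1: 40 × 7 = 280
  Port1→I2: 10 × 4 = 40
  Port2→I1: 50 × 4 = 200
  Port3→I2: 40 × 6 = 240
Total cost = 760.
The route Port2→I2 is not used.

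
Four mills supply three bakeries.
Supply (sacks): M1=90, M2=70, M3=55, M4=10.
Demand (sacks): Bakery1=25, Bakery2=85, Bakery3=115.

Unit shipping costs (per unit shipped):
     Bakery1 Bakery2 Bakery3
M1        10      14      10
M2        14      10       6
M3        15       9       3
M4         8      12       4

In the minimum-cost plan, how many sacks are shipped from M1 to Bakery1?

The minimum-cost plan:
  M1→Bakery1: 25 × 10 = 250
  M1→Bakery2: 65 × 14 = 910
  M2→Bakery2: 20 × 10 = 200
  M2→Bakery3: 50 × 6 = 300
  M3→Bakery3: 55 × 3 = 165
  M4→Bakery3: 10 × 4 = 40
Total cost = 1865.
So M1→Bakery1 carries 25 sacks.

25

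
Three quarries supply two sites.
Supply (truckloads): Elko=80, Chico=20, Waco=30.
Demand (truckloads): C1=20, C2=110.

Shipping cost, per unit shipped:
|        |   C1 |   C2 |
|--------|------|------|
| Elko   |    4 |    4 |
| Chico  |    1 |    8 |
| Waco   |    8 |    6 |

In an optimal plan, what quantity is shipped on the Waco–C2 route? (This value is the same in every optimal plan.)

Optimal shipments:
  Elko→C2: 80 × 4 = 320
  Chico→C1: 20 × 1 = 20
  Waco→C2: 30 × 6 = 180
Total cost = 520.
So Waco→C2 carries 30 truckloads.

30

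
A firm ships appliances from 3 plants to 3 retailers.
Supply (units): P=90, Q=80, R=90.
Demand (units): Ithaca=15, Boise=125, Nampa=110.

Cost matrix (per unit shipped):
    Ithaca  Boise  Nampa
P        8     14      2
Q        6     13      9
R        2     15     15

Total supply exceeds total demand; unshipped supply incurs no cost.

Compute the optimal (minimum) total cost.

Optimal allocation:
  P->Nampa: 90 × 2 = 180
  Q->Boise: 60 × 13 = 780
  Q->Nampa: 20 × 9 = 180
  R->Ithaca: 15 × 2 = 30
  R->Boise: 65 × 15 = 975
Total = 180 + 780 + 180 + 30 + 975 = 2145.

2145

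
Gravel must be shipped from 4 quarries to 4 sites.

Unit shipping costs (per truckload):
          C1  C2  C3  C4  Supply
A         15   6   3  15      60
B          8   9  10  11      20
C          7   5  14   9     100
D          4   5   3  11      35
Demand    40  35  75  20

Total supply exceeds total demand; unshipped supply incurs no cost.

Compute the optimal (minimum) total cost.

800

Optimal allocation:
  A–C3: 60 × 3 = 180
  C–C1: 20 × 7 = 140
  C–C2: 35 × 5 = 175
  C–C4: 20 × 9 = 180
  D–C1: 20 × 4 = 80
  D–C3: 15 × 3 = 45
Total = 180 + 140 + 175 + 180 + 80 + 45 = 800.
(Supply check: A ships 60; B ships 0; C ships 75; D ships 35.)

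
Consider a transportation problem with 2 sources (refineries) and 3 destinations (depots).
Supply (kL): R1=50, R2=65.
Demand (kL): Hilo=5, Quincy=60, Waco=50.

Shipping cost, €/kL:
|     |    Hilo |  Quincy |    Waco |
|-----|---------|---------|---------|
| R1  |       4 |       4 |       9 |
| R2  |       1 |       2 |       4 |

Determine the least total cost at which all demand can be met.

425

Optimal allocation:
  R1→Quincy: 50 × €4 = €200
  R2→Hilo: 5 × €1 = €5
  R2→Quincy: 10 × €2 = €20
  R2→Waco: 50 × €4 = €200
Total = 200 + 5 + 20 + 200 = €425.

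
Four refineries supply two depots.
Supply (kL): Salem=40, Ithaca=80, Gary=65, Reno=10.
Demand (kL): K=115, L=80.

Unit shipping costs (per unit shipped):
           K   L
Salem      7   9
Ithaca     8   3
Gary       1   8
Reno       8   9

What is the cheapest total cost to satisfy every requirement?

665

Optimal allocation:
  Salem to K: 40 × 7 = 280
  Ithaca to L: 80 × 3 = 240
  Gary to K: 65 × 1 = 65
  Reno to K: 10 × 8 = 80
Total = 280 + 240 + 65 + 80 = 665.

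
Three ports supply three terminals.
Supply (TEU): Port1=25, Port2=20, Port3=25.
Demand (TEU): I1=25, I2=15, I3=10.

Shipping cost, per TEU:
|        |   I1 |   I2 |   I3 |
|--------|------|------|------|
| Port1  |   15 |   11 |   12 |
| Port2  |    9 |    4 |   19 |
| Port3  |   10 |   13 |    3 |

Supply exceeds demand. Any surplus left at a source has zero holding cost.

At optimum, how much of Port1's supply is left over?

20

Minimum-cost shipments:
  Port1->I1: 5 TEU
  Port2->I1: 5 TEU
  Port2->I2: 15 TEU
  Port3->I1: 15 TEU
  Port3->I3: 10 TEU
Total cost = 360.
Port1 ships 5 of its 25, leaving 20.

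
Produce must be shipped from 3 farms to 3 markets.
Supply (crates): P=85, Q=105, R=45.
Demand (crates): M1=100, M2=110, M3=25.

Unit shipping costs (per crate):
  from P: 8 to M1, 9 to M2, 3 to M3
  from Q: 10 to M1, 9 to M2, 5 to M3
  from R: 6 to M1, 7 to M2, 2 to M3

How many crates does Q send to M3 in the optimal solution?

Solving gives:
  P→M1: 55 × 8 = 440
  P→M2: 5 × 9 = 45
  P→M3: 25 × 3 = 75
  Q→M2: 105 × 9 = 945
  R→M1: 45 × 6 = 270
Total cost = 1775.
The route Q→M3 is not used.

0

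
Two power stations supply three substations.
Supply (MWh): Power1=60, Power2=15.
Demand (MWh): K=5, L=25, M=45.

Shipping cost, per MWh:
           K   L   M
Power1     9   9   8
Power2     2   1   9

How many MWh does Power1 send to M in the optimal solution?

Optimal shipments:
  Power1–K: 5 × 9 = 45
  Power1–L: 10 × 9 = 90
  Power1–M: 45 × 8 = 360
  Power2–L: 15 × 1 = 15
Total cost = 510.
So Power1→M carries 45 MWh.

45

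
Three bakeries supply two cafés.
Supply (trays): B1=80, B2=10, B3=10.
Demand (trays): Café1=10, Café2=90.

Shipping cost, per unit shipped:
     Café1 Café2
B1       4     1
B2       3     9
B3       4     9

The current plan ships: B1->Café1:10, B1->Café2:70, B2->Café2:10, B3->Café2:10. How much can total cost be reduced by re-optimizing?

Current plan cost = 10·4 + 70·1 + 10·9 + 10·9 = 290.
Optimal plan:
  B1->Café2: 80 trays
  B2->Café1: 10 trays
  B3->Café2: 10 trays
Optimal cost = 200.
Saving = 290 − 200 = 90.

90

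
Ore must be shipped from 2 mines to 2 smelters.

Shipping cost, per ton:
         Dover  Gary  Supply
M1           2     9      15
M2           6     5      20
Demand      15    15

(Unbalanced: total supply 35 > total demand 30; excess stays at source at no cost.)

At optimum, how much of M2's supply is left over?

5

An optimal plan:
  M1–Dover: 15 tons
  M2–Gary: 15 tons
Total cost = 105.
M2 ships 15 of its 20, leaving 5.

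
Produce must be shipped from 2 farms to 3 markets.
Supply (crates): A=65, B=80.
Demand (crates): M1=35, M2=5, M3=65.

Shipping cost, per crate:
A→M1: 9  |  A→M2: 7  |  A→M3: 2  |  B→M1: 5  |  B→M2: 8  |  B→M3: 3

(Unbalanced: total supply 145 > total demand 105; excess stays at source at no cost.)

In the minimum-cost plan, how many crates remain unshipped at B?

An optimal plan:
  A–M2: 5 × 7 = 35
  A–M3: 60 × 2 = 120
  B–M1: 35 × 5 = 175
  B–M3: 5 × 3 = 15
Total cost = 345.
B ships 40 of its 80, leaving 40.

40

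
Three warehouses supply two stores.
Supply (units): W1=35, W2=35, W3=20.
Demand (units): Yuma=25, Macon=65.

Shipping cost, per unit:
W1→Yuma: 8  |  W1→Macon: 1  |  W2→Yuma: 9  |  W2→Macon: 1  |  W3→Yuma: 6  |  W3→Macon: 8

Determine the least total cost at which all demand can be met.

225

A cheapest plan:
  W1 to Yuma: 5 × 8 = 40
  W1 to Macon: 30 × 1 = 30
  W2 to Macon: 35 × 1 = 35
  W3 to Yuma: 20 × 6 = 120
Total = 40 + 30 + 35 + 120 = 225.
(Supply check: W1 ships 35; W2 ships 35; W3 ships 20.)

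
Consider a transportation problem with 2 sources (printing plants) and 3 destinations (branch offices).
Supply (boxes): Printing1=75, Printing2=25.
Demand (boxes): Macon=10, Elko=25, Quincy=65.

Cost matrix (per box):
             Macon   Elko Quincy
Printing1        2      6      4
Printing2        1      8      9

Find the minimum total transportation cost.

450

A cheapest plan:
  Printing1→Elko: 10 × 6 = 60
  Printing1→Quincy: 65 × 4 = 260
  Printing2→Macon: 10 × 1 = 10
  Printing2→Elko: 15 × 8 = 120
Total = 60 + 260 + 10 + 120 = 450.
(Supply check: Printing1 ships 75; Printing2 ships 25.)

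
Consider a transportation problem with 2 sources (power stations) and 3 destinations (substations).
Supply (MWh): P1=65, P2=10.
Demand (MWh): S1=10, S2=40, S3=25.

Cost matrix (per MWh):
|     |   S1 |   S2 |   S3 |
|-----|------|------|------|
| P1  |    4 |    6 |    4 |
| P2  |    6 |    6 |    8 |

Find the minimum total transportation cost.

A cheapest plan:
  P1–S1: 10 × 4 = 40
  P1–S2: 30 × 6 = 180
  P1–S3: 25 × 4 = 100
  P2–S2: 10 × 6 = 60
Total = 40 + 180 + 100 + 60 = 380.

380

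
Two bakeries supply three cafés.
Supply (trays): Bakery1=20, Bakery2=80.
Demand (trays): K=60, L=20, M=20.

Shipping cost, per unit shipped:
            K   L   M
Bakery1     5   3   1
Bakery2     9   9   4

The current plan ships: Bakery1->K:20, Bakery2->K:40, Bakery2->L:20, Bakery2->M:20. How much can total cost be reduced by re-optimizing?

40

Current plan cost = 20·5 + 40·9 + 20·9 + 20·4 = 720.
Optimal plan:
  Bakery1→L: 20 × 3 = 60
  Bakery2→K: 60 × 9 = 540
  Bakery2→M: 20 × 4 = 80
Optimal cost = 680.
Saving = 720 − 680 = 40.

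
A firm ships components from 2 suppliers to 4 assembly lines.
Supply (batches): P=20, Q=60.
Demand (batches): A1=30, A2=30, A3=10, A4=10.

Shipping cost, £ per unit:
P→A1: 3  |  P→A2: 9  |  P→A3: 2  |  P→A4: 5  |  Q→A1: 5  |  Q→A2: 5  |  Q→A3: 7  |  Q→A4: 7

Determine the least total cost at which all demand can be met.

Optimal allocation:
  P->A1: 10 batches
  P->A3: 10 batches
  Q->A1: 20 batches
  Q->A2: 30 batches
  Q->A4: 10 batches
Total cost = £370.
(Supply check: P ships 20; Q ships 60.)

370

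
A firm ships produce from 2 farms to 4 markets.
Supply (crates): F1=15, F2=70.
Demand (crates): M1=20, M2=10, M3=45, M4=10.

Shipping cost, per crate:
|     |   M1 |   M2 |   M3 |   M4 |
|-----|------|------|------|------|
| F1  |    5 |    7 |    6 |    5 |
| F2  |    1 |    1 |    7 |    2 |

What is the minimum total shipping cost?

350

A cheapest plan:
  F1 to M3: 15 × 6 = 90
  F2 to M1: 20 × 1 = 20
  F2 to M2: 10 × 1 = 10
  F2 to M3: 30 × 7 = 210
  F2 to M4: 10 × 2 = 20
Total = 90 + 20 + 10 + 210 + 20 = 350.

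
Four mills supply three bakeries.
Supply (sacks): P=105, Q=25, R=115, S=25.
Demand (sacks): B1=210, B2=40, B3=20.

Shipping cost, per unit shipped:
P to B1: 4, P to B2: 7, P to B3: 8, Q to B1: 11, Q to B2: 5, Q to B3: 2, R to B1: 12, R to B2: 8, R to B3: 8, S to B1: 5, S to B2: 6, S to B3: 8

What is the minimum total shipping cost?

Optimal allocation:
  P->B1: 105 sacks
  Q->B2: 5 sacks
  Q->B3: 20 sacks
  R->B1: 80 sacks
  R->B2: 35 sacks
  S->B1: 25 sacks
Total cost = 1850.

1850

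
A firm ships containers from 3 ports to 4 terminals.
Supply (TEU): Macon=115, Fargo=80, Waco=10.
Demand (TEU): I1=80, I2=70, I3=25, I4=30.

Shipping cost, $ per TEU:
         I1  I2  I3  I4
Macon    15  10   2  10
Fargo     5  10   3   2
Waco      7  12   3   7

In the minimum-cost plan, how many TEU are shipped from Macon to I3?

25

The minimum-cost plan:
  Macon–I2: 70 × $10 = $700
  Macon–I3: 25 × $2 = $50
  Macon–I4: 20 × $10 = $200
  Fargo–I1: 70 × $5 = $350
  Fargo–I4: 10 × $2 = $20
  Waco–I1: 10 × $7 = $70
Total cost = $1390.
So Macon→I3 carries 25 TEU.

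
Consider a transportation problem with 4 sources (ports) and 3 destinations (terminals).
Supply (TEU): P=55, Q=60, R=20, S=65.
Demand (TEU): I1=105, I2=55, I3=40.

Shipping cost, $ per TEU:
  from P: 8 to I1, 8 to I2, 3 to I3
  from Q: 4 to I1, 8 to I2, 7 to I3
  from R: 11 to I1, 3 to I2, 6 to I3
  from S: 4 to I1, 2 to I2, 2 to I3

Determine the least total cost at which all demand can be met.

A cheapest plan:
  P–I1: 15 × $8 = $120
  P–I3: 40 × $3 = $120
  Q–I1: 60 × $4 = $240
  R–I2: 20 × $3 = $60
  S–I1: 30 × $4 = $120
  S–I2: 35 × $2 = $70
Total = 120 + 120 + 240 + 60 + 120 + 70 = $730.

730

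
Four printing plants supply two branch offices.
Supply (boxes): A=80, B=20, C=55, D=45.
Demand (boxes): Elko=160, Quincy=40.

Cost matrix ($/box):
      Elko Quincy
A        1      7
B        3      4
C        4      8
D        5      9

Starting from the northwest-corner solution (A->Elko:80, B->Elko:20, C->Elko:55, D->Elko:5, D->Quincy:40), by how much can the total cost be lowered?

Current plan cost = 80·1 + 20·3 + 55·4 + 5·5 + 40·9 = $745.
Optimal plan:
  A->Elko: 80 × $1 = $80
  B->Quincy: 20 × $4 = $80
  C->Elko: 35 × $4 = $140
  C->Quincy: 20 × $8 = $160
  D->Elko: 45 × $5 = $225
Optimal cost = $685.
Saving = 745 − 685 = $60.

60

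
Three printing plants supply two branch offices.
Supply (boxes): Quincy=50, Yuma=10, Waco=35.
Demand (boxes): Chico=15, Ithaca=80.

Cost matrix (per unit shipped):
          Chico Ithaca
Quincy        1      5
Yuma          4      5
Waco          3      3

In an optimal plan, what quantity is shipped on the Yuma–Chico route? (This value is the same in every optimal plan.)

0

Optimal shipments:
  Quincy to Chico: 15 × 1 = 15
  Quincy to Ithaca: 35 × 5 = 175
  Yuma to Ithaca: 10 × 5 = 50
  Waco to Ithaca: 35 × 3 = 105
Total cost = 345.
The route Yuma→Chico is not used.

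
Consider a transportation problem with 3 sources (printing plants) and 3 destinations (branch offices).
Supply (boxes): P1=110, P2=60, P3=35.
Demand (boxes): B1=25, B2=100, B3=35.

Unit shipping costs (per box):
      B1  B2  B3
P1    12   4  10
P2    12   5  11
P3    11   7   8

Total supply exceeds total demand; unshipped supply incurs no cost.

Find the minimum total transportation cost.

980

A cheapest plan:
  P1->B2: 100 × 4 = 400
  P2->B1: 25 × 12 = 300
  P3->B3: 35 × 8 = 280
Total = 400 + 300 + 280 = 980.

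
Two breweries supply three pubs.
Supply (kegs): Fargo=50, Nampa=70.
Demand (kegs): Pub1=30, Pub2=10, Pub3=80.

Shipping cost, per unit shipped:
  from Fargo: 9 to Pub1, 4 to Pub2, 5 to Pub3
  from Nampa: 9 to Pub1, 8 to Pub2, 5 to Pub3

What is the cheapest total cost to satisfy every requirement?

710

An optimal shipping plan:
  Fargo→Pub1: 30 × 9 = 270
  Fargo→Pub2: 10 × 4 = 40
  Fargo→Pub3: 10 × 5 = 50
  Nampa→Pub3: 70 × 5 = 350
Total = 270 + 40 + 50 + 350 = 710.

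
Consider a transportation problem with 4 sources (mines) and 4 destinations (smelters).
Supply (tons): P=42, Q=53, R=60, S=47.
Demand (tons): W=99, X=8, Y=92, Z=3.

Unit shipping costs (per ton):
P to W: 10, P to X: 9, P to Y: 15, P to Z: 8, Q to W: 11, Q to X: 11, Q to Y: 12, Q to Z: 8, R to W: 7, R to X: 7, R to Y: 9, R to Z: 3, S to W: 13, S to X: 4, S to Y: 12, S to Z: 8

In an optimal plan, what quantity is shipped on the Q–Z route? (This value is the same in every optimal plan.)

0

Solving gives:
  P to W: 42 × 10 = 420
  Q to Y: 53 × 12 = 636
  R to W: 57 × 7 = 399
  R to Z: 3 × 3 = 9
  S to X: 8 × 4 = 32
  S to Y: 39 × 12 = 468
Total cost = 1964.
The route Q→Z is not used.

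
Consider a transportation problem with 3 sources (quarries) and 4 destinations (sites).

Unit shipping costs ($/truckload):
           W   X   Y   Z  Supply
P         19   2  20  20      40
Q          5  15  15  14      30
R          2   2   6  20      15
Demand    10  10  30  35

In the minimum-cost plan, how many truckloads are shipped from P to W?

Optimal shipments:
  P to X: 10 × $2 = $20
  P to Y: 15 × $20 = $300
  P to Z: 15 × $20 = $300
  Q to W: 10 × $5 = $50
  Q to Z: 20 × $14 = $280
  R to Y: 15 × $6 = $90
Total cost = $1040.
The route P→W is not used.

0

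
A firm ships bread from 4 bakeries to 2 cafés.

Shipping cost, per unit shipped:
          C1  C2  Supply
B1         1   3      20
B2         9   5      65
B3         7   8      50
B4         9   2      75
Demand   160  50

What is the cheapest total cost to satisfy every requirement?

1280

A cheapest plan:
  B1–C1: 20 × 1 = 20
  B2–C1: 65 × 9 = 585
  B3–C1: 50 × 7 = 350
  B4–C1: 25 × 9 = 225
  B4–C2: 50 × 2 = 100
Total = 20 + 585 + 350 + 225 + 100 = 1280.
(Supply check: B1 ships 20; B2 ships 65; B3 ships 50; B4 ships 75.)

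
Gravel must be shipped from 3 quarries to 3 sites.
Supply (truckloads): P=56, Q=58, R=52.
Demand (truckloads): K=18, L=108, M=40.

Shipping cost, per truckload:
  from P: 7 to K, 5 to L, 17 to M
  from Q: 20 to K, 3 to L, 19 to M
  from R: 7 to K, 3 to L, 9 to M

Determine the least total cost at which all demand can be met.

An optimal shipping plan:
  P to K: 18 × 7 = 126
  P to L: 38 × 5 = 190
  Q to L: 58 × 3 = 174
  R to L: 12 × 3 = 36
  R to M: 40 × 9 = 360
Total = 126 + 190 + 174 + 36 + 360 = 886.

886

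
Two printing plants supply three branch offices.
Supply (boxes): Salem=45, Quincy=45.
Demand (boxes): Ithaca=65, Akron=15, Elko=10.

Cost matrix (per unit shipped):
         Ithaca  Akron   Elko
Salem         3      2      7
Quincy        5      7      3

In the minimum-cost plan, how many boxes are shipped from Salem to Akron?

Optimal shipments:
  Salem–Ithaca: 30 × 3 = 90
  Salem–Akron: 15 × 2 = 30
  Quincy–Ithaca: 35 × 5 = 175
  Quincy–Elko: 10 × 3 = 30
Total cost = 325.
So Salem→Akron carries 15 boxes.

15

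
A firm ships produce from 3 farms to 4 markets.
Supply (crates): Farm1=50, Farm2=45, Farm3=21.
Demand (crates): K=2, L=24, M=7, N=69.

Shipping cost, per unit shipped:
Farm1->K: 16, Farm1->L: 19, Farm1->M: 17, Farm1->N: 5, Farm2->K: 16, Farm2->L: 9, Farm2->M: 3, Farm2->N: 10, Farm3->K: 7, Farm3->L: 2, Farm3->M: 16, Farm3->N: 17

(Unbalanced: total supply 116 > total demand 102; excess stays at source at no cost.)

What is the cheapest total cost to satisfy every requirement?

558

One minimum-cost allocation:
  Farm1 to N: 50 × 5 = 250
  Farm2 to L: 5 × 9 = 45
  Farm2 to M: 7 × 3 = 21
  Farm2 to N: 19 × 10 = 190
  Farm3 to K: 2 × 7 = 14
  Farm3 to L: 19 × 2 = 38
Total = 250 + 45 + 21 + 190 + 14 + 38 = 558.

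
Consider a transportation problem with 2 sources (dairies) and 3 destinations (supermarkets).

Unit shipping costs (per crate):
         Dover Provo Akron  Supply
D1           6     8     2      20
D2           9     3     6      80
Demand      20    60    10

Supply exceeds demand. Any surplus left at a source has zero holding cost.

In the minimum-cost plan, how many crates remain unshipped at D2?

10

Minimum-cost shipments:
  D1->Dover: 10 × 6 = 60
  D1->Akron: 10 × 2 = 20
  D2->Dover: 10 × 9 = 90
  D2->Provo: 60 × 3 = 180
Total cost = 350.
D2 ships 70 of its 80, leaving 10.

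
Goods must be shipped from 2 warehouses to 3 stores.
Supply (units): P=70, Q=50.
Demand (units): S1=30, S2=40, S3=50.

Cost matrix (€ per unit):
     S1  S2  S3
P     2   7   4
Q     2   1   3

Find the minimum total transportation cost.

A cheapest plan:
  P→S1: 30 × €2 = €60
  P→S3: 40 × €4 = €160
  Q→S2: 40 × €1 = €40
  Q→S3: 10 × €3 = €30
Total = 60 + 160 + 40 + 30 = €290.
(Supply check: P ships 70; Q ships 50.)

290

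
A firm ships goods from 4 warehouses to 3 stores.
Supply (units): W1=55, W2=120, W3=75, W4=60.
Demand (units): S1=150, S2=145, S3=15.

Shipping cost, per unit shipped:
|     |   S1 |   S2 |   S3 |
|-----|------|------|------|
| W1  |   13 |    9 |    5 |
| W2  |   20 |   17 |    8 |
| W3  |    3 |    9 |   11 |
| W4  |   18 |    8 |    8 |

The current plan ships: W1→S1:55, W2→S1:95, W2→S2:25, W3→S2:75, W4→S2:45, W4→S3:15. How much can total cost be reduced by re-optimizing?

Current plan cost = 55·13 + 95·20 + 25·17 + 75·9 + 45·8 + 15·8 = 4195.
Optimal plan:
  W1→S2: 55 × 9 = 495
  W2→S1: 75 × 20 = 1500
  W2→S2: 30 × 17 = 510
  W2→S3: 15 × 8 = 120
  W3→S1: 75 × 3 = 225
  W4→S2: 60 × 8 = 480
Optimal cost = 3330.
Saving = 4195 − 3330 = 865.

865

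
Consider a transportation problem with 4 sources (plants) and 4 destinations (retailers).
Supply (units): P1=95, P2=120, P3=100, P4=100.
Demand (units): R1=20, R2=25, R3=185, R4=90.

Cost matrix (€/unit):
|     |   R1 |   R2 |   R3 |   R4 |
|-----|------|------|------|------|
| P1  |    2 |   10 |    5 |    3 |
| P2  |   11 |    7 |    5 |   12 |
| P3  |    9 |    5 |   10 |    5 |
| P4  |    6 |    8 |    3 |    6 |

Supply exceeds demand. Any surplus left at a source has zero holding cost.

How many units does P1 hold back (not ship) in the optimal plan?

Minimum-cost shipments:
  P1→R1: 20 × €2 = €40
  P1→R4: 75 × €3 = €225
  P2→R3: 85 × €5 = €425
  P3→R2: 25 × €5 = €125
  P3→R4: 15 × €5 = €75
  P4→R3: 100 × €3 = €300
Total cost = €1190.
P1 ships 95 of its 95, leaving 0.

0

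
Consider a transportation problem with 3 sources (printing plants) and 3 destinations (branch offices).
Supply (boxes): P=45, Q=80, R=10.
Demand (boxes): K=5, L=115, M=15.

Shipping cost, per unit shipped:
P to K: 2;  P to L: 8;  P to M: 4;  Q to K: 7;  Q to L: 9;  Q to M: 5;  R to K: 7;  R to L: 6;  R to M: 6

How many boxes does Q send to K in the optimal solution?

0

The minimum-cost plan:
  P to K: 5 boxes
  P to L: 40 boxes
  Q to L: 65 boxes
  Q to M: 15 boxes
  R to L: 10 boxes
Total cost = 1050.
The route Q→K is not used.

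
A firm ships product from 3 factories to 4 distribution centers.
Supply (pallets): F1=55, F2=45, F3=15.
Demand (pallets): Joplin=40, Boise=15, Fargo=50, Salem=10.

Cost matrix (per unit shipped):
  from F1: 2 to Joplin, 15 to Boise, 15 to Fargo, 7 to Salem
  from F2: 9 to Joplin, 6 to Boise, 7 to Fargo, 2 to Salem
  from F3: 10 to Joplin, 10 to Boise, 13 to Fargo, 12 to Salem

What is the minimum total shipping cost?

690

A cheapest plan:
  F1–Joplin: 40 × 2 = 80
  F1–Fargo: 5 × 15 = 75
  F1–Salem: 10 × 7 = 70
  F2–Fargo: 45 × 7 = 315
  F3–Boise: 15 × 10 = 150
Total = 80 + 75 + 70 + 315 + 150 = 690.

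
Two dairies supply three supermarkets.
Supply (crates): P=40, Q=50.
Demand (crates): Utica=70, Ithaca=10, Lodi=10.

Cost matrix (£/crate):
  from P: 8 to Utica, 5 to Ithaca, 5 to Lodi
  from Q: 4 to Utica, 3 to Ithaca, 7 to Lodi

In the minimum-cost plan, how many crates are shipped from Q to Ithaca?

0

Solving gives:
  P–Utica: 20 × £8 = £160
  P–Ithaca: 10 × £5 = £50
  P–Lodi: 10 × £5 = £50
  Q–Utica: 50 × £4 = £200
Total cost = £460.
The route Q→Ithaca is not used.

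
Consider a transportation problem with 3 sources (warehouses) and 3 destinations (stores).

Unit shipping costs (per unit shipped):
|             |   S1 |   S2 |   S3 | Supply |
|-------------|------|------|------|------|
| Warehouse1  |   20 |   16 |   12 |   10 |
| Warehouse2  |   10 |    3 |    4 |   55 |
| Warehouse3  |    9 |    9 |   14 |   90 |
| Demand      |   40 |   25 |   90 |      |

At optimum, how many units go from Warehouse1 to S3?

10

Solving gives:
  Warehouse1->S3: 10 × 12 = 120
  Warehouse2->S3: 55 × 4 = 220
  Warehouse3->S1: 40 × 9 = 360
  Warehouse3->S2: 25 × 9 = 225
  Warehouse3->S3: 25 × 14 = 350
Total cost = 1275.
So Warehouse1→S3 carries 10 units.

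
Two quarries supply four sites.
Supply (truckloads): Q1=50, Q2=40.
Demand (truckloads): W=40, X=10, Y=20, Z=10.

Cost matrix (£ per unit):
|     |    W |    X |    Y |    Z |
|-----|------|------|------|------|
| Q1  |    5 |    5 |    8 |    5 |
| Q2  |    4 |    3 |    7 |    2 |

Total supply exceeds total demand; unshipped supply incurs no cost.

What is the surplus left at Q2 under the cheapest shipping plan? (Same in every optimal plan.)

0

An optimal plan:
  Q1->W: 40 × £5 = £200
  Q2->X: 10 × £3 = £30
  Q2->Y: 20 × £7 = £140
  Q2->Z: 10 × £2 = £20
Total cost = £390.
Q2 ships 40 of its 40, leaving 0.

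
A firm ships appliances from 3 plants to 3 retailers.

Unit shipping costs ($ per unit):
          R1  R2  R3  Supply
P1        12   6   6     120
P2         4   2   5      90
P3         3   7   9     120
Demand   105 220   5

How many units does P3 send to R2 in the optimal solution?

Optimal shipments:
  P1->R2: 115 × $6 = $690
  P1->R3: 5 × $6 = $30
  P2->R2: 90 × $2 = $180
  P3->R1: 105 × $3 = $315
  P3->R2: 15 × $7 = $105
Total cost = $1320.
So P3→R2 carries 15 units.

15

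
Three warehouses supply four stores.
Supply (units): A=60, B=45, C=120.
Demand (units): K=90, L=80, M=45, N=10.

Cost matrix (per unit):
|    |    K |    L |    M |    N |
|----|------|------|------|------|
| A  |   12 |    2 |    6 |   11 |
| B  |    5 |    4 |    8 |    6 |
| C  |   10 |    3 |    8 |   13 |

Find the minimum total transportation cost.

An optimal shipping plan:
  A->L: 15 units
  A->M: 45 units
  B->K: 35 units
  B->N: 10 units
  C->K: 55 units
  C->L: 65 units
Total cost = 1280.

1280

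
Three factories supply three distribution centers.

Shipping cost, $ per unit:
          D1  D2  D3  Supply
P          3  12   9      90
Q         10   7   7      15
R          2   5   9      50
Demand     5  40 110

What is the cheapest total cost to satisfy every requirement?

An optimal shipping plan:
  P->D3: 90 × $9 = $810
  Q->D3: 15 × $7 = $105
  R->D1: 5 × $2 = $10
  R->D2: 40 × $5 = $200
  R->D3: 5 × $9 = $45
Total = 810 + 105 + 10 + 200 + 45 = $1170.
(Supply check: P ships 90; Q ships 15; R ships 50.)

1170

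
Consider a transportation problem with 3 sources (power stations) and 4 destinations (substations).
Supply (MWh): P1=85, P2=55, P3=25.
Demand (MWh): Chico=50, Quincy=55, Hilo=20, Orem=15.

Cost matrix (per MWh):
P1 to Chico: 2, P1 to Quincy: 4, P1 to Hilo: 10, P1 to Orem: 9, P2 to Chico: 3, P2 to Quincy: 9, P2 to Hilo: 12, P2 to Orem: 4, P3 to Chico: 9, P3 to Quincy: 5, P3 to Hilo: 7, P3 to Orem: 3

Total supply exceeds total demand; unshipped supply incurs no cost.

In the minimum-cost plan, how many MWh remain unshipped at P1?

Minimum-cost shipments:
  P1 to Chico: 30 MWh
  P1 to Quincy: 55 MWh
  P2 to Chico: 20 MWh
  P2 to Orem: 10 MWh
  P3 to Hilo: 20 MWh
  P3 to Orem: 5 MWh
Total cost = 535.
P1 ships 85 of its 85, leaving 0.

0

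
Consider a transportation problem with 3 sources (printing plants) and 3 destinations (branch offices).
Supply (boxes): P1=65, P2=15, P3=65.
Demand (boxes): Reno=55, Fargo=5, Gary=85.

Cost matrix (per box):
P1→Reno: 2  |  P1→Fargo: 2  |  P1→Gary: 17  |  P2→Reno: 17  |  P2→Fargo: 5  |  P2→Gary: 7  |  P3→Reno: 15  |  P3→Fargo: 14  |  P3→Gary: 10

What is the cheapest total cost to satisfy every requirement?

Optimal allocation:
  P1–Reno: 55 × 2 = 110
  P1–Fargo: 5 × 2 = 10
  P1–Gary: 5 × 17 = 85
  P2–Gary: 15 × 7 = 105
  P3–Gary: 65 × 10 = 650
Total = 110 + 10 + 85 + 105 + 650 = 960.

960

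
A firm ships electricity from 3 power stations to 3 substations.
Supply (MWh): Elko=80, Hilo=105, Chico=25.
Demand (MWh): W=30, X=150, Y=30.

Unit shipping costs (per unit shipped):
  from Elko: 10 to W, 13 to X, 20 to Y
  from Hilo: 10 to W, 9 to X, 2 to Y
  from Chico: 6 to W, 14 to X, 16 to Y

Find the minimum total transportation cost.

1910

A cheapest plan:
  Elko->W: 5 × 10 = 50
  Elko->X: 75 × 13 = 975
  Hilo->X: 75 × 9 = 675
  Hilo->Y: 30 × 2 = 60
  Chico->W: 25 × 6 = 150
Total = 50 + 975 + 675 + 60 + 150 = 1910.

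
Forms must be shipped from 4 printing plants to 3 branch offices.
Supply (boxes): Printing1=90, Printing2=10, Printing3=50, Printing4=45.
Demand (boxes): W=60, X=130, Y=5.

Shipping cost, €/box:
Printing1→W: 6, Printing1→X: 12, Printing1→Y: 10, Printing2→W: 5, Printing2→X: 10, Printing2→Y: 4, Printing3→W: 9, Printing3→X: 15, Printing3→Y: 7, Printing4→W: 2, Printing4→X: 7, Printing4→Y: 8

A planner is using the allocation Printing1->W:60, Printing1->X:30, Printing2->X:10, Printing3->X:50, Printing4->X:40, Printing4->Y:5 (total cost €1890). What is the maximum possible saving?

Current plan cost = 60·6 + 30·12 + 10·10 + 50·15 + 40·7 + 5·8 = €1890.
Optimal plan:
  Printing1 to W: 15 × €6 = €90
  Printing1 to X: 75 × €12 = €900
  Printing2 to X: 10 × €10 = €100
  Printing3 to W: 45 × €9 = €405
  Printing3 to Y: 5 × €7 = €35
  Printing4 to X: 45 × €7 = €315
Optimal cost = €1845.
Saving = 1890 − 1845 = €45.

45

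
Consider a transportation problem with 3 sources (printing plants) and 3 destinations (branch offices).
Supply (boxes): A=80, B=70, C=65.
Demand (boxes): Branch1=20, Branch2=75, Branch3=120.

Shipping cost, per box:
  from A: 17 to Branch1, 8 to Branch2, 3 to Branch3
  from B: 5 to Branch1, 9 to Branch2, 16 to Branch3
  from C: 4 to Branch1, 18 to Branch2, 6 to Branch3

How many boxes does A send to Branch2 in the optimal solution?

5

Optimal shipments:
  A–Branch2: 5 × 8 = 40
  A–Branch3: 75 × 3 = 225
  B–Branch2: 70 × 9 = 630
  C–Branch1: 20 × 4 = 80
  C–Branch3: 45 × 6 = 270
Total cost = 1245.
So A→Branch2 carries 5 boxes.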